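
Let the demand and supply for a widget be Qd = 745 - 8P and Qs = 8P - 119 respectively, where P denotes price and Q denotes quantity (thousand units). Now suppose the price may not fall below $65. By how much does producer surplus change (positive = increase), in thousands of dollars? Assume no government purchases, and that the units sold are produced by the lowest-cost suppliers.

1991

Equilibrium: 745 - 8P = 8P - 119, so 864 = 16P and P* = 54, Q* = 313.
Since 65 > 54, the floor is binding.
At P = 65: Qd = 745 - 8·65 = 225 and Qs = 8·65 - 119 = 401.
Producer surplus without the control is ½ · (54 - 14.875) · 313 = 6123.0625.
With the floor, 225 units are sold at 65. The supply price at Q = 225 is 43, so PS = ½ · [(65 - 14.875) + (65 - 43)] · 225 = 8114.0625.
Change in producer surplus = 8114.0625 - 6123.0625 = 1991.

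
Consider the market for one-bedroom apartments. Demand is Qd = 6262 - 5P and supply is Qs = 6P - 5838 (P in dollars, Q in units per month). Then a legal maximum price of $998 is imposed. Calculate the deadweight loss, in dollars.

In a free market, 6262 - 5P = 6P - 5838 gives the equilibrium P* = 1100, Q* = 762.
The ceiling of 998 is below the equilibrium price 1100, so it binds.
At P = 998: Qd = 6262 - 5·998 = 1272 and Qs = 6·998 - 5838 = 150.
Quantity traded falls to 150. At Q = 150 the demand price is (6262 - 150)/5 = 1222.4 and the supply price is (5838 + 150)/6 = 998.
Deadweight loss = ½ · (1222.4 - 998) · (762 - 150) = ½ · 224.4 · 612 = 68666.4.

68666.4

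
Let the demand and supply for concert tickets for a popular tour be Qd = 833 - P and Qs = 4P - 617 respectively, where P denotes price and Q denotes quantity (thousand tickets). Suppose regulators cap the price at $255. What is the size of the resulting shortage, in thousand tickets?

Equilibrium: 833 - P = 4P - 617, so 1450 = 5P and P* = 290, Q* = 543.
The ceiling of 255 is below the equilibrium price 290, so it binds.
At P = 255: Qd = 833 - 255 = 578 and Qs = 4·255 - 617 = 403.
Shortage = Qd - Qs = 578 - 403 = 175.

175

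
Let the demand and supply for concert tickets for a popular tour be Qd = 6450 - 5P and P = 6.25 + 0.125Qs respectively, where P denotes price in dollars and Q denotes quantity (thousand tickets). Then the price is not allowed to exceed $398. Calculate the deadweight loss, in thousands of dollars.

108201.6

Rearranging supply gives Qs = 8P - 50. In a free market, 6450 - 5P = 8P - 50 gives the equilibrium P* = 500, Q* = 3950.
Since 398 < 500, the ceiling is binding.
At P = 398: Qd = 6450 - 5·398 = 4460 and Qs = 8·398 - 50 = 3134.
Quantity traded falls to 3134. At Q = 3134 the demand price is (6450 - 3134)/5 = 663.2 and the supply price is (50 + 3134)/8 = 398.
Deadweight loss = ½ · (663.2 - 398) · (3950 - 3134) = ½ · 265.2 · 816 = 108201.6.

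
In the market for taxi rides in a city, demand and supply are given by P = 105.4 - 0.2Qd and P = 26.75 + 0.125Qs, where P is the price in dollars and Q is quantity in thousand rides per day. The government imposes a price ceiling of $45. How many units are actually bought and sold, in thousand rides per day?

146

Rearranging demand gives Qd = 527 - 5P; rearranging supply gives Qs = 8P - 214. Setting quantity demanded equal to quantity supplied, 527 - 5P = 8P - 214, gives P* = 57 and Q* = 242.
Since 45 < 57, the ceiling is binding.
At P = 45: Qd = 527 - 5·45 = 302 and Qs = 8·45 - 214 = 146.
The quantity actually transacted is the short side, supply: 146.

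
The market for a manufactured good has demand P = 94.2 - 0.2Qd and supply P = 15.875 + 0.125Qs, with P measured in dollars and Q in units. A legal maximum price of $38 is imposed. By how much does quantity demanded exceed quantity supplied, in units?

104

Rearranging demand gives Qd = 471 - 5P; rearranging supply gives Qs = 8P - 127. Equilibrium: 471 - 5P = 8P - 127, so 598 = 13P and P* = 46, Q* = 241.
The ceiling of 38 is below the equilibrium price 46, so it binds.
At P = 38: Qd = 471 - 5·38 = 281 and Qs = 8·38 - 127 = 177.
Shortage = Qd - Qs = 281 - 177 = 104.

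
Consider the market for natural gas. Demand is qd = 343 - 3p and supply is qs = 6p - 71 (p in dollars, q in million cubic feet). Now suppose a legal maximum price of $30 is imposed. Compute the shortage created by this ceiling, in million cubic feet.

Equilibrium: 343 - 3p = 6p - 71, so 414 = 9p and p* = 46, q* = 205.
Since 30 < 46, the ceiling is binding.
At p = 30: qd = 343 - 3·30 = 253 and qs = 6·30 - 71 = 109.
Shortage = qd - qs = 253 - 109 = 144.

144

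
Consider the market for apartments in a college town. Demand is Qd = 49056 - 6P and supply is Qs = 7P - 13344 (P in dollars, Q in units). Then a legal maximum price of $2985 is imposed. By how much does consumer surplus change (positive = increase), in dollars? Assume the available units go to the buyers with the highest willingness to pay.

253646.25

In a free market, 49056 - 6P = 7P - 13344 gives the equilibrium P* = 4800, Q* = 20256.
The ceiling of 2985 is below the equilibrium price 4800, so it binds.
At P = 2985: Qd = 49056 - 6·2985 = 31146 and Qs = 7·2985 - 13344 = 7551.
Consumer surplus without the control is ½ · (8176 - 4800) · 20256 = 34192128.
With the ceiling, 7551 units are sold at 2985 (assume they go to the highest-value buyers). The demand price at Q = 7551 is 6917.5, so CS = ½ · [(8176 - 2985) + (6917.5 - 2985)] · 7551 = 34445774.25.
Change in consumer surplus = 34445774.25 - 34192128 = 253646.25.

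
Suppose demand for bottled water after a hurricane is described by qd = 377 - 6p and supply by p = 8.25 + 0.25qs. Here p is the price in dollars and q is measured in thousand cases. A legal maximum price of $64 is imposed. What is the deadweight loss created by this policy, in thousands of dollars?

0

Rearranging supply gives qs = 4p - 33. In a free market, 377 - 6p = 4p - 33 gives the equilibrium p* = 41, q* = 131.
The ceiling of 64 is above the equilibrium price 41, so it is not binding; the market clears at p* = 41, q* = 131.
Since the control does not bind, no trades are prevented and deadweight loss is zero.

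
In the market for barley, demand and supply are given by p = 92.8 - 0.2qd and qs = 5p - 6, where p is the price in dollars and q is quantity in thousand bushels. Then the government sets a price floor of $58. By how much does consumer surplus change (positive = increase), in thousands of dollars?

Rearranging demand gives qd = 464 - 5p. In a free market, 464 - 5p = 5p - 6 gives the equilibrium p* = 47, q* = 229.
The floor of 58 is above the equilibrium price 47, so it binds.
At p = 58: qd = 464 - 5·58 = 174 and qs = 5·58 - 6 = 284.
Consumer surplus without the control is ½ · (92.8 - 47) · 229 = 5244.1.
With the floor, consumers buy 174 units at 58, so CS = ½ · (92.8 - 58) · 174 = 3027.6.
Change in consumer surplus = 3027.6 - 5244.1 = -2216.5.

-2216.5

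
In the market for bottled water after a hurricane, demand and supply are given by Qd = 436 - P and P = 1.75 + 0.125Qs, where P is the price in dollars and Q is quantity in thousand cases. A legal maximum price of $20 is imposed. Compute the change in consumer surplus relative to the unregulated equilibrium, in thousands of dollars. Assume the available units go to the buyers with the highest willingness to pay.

-24420

Rearranging supply gives Qs = 8P - 14. In a free market, 436 - P = 8P - 14 gives the equilibrium P* = 50, Q* = 386.
Since 20 < 50, the ceiling is binding.
At P = 20: Qd = 436 - 20 = 416 and Qs = 8·20 - 14 = 146.
Consumer surplus without the control is ½ · (436 - 50) · 386 = 74498.
With the ceiling, 146 units are sold at 20 (assume they go to the highest-value buyers). The demand price at Q = 146 is 290, so CS = ½ · [(436 - 20) + (290 - 20)] · 146 = 50078.
Change in consumer surplus = 50078 - 74498 = -24420.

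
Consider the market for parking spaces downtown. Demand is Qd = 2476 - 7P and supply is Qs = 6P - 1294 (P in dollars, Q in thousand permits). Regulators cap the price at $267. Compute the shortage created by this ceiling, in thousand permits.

Without the control the market clears where 2476 - 7P = 6P - 1294, i.e. P* = 290 and Q* = 446.
Because the ceiling (267) lies below the market-clearing price, it is binding.
At P = 267: Qd = 2476 - 7·267 = 607 and Qs = 6·267 - 1294 = 308.
Shortage = Qd - Qs = 607 - 308 = 299.

299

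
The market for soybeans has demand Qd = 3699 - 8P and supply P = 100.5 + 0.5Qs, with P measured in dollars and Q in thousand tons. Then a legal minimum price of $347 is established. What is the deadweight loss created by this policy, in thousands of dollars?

0

Rearranging supply gives Qs = 2P - 201. Setting quantity demanded equal to quantity supplied, 3699 - 8P = 2P - 201, gives P* = 390 and Q* = 579.
The floor of 347 is below the equilibrium price 390, so it is not binding; the market clears at P* = 390, Q* = 579.
Since the control does not bind, no trades are prevented and deadweight loss is zero.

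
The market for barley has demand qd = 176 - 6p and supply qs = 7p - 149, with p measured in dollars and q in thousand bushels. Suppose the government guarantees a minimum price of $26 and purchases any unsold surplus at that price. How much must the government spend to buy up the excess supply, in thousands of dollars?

Equilibrium: 176 - 6p = 7p - 149, so 325 = 13p and p* = 25, q* = 26.
The floor of 26 is above the equilibrium price 25, so it binds.
At p = 26: qd = 176 - 6·26 = 20 and qs = 7·26 - 149 = 33.
Surplus = qs - qd = 13.
Government expenditure = surplus × support price = 13 × 26 = 338.

338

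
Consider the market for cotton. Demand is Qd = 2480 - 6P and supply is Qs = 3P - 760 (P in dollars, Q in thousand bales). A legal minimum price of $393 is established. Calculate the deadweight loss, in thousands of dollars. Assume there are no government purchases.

Without the control the market clears where 2480 - 6P = 3P - 760, i.e. P* = 360 and Q* = 320.
Because the floor (393) lies above the market-clearing price, it is binding.
At P = 393: Qd = 2480 - 6·393 = 122 and Qs = 3·393 - 760 = 419.
Quantity traded falls to 122. At Q = 122 the demand price is (2480 - 122)/6 = 393 and the supply price is (760 + 122)/3 = 294.
Deadweight loss = ½ · (393 - 294) · (320 - 122) = ½ · 99 · 198 = 9801.

9801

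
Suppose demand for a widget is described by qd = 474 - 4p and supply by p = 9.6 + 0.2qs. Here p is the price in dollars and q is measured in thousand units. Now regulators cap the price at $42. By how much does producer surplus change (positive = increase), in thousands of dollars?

-3232

Rearranging supply gives qs = 5p - 48. In a free market, 474 - 4p = 5p - 48 gives the equilibrium p* = 58, q* = 242.
The ceiling of 42 is below the equilibrium price 58, so it binds.
At p = 42: qd = 474 - 4·42 = 306 and qs = 5·42 - 48 = 162.
Producer surplus without the control is ½ · (58 - 9.6) · 242 = 5856.4.
With the ceiling, producers sell 162 units at 42, so PS = ½ · (42 - 9.6) · 162 = 2624.4.
Change in producer surplus = 2624.4 - 5856.4 = -3232.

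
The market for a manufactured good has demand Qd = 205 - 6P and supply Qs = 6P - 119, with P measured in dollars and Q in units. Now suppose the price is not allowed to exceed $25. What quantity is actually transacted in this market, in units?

Setting quantity demanded equal to quantity supplied, 205 - 6P = 6P - 119, gives P* = 27 and Q* = 43.
Since 25 < 27, the ceiling is binding.
At P = 25: Qd = 205 - 6·25 = 55 and Qs = 6·25 - 119 = 31.
The quantity actually transacted is the short side, supply: 31.

31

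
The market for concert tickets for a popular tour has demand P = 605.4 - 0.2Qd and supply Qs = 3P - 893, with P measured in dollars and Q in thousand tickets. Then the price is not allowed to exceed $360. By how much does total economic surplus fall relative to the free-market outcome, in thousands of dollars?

Rearranging demand gives Qd = 3027 - 5P. Without the control the market clears where 3027 - 5P = 3P - 893, i.e. P* = 490 and Q* = 577.
Because the ceiling (360) lies below the market-clearing price, it is binding.
At P = 360: Qd = 3027 - 5·360 = 1227 and Qs = 3·360 - 893 = 187.
Quantity traded falls to 187. At Q = 187 the demand price is (3027 - 187)/5 = 568 and the supply price is (893 + 187)/3 = 360.
Deadweight loss = ½ · (568 - 360) · (577 - 187) = ½ · 208 · 390 = 40560.

40560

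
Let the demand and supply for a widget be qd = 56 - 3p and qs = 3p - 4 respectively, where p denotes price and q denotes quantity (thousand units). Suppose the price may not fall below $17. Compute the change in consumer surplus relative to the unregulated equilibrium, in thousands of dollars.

-108.5

Equilibrium: 56 - 3p = 3p - 4, so 60 = 6p and p* = 10, q* = 26.
The floor of 17 is above the equilibrium price 10, so it binds.
At p = 17: qd = 56 - 3·17 = 5 and qs = 3·17 - 4 = 47.
Consumer surplus without the control is ½ · (56/3 - 10) · 26 = 338/3.
With the floor, consumers buy 5 units at 17, so CS = ½ · (56/3 - 17) · 5 = 25/6.
Change in consumer surplus = 25/6 - 338/3 = -108.5.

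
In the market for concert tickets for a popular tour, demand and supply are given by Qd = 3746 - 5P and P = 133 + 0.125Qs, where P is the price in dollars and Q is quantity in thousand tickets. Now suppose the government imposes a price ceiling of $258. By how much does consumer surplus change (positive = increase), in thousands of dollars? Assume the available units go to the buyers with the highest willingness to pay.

Rearranging supply gives Qs = 8P - 1064. Equilibrium: 3746 - 5P = 8P - 1064, so 4810 = 13P and P* = 370, Q* = 1896.
Because the ceiling (258) lies below the market-clearing price, it is binding.
At P = 258: Qd = 3746 - 5·258 = 2456 and Qs = 8·258 - 1064 = 1000.
Consumer surplus without the control is ½ · (749.2 - 370) · 1896 = 359481.6.
With the ceiling, 1000 units are sold at 258 (assume they go to the highest-value buyers). The demand price at Q = 1000 is 549.2, so CS = ½ · [(749.2 - 258) + (549.2 - 258)] · 1000 = 391200.
Change in consumer surplus = 391200 - 359481.6 = 31718.4.

31718.4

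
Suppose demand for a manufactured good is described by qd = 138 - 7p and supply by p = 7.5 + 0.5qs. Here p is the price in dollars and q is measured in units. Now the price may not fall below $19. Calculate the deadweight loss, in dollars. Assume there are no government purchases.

Rearranging supply gives qs = 2p - 15. Without the control the market clears where 138 - 7p = 2p - 15, i.e. p* = 17 and q* = 19.
Since 19 > 17, the floor is binding.
At p = 19: qd = 138 - 7·19 = 5 and qs = 2·19 - 15 = 23.
Quantity traded falls to 5. At q = 5 the demand price is (138 - 5)/7 = 19 and the supply price is (15 + 5)/2 = 10.
Deadweight loss = ½ · (19 - 10) · (19 - 5) = ½ · 9 · 14 = 63.

63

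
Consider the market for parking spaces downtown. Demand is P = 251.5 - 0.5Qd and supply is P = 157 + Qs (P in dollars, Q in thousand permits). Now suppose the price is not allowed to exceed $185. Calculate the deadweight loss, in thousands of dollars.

Rearranging demand gives Qd = 503 - 2P; rearranging supply gives Qs = P - 157. Setting quantity demanded equal to quantity supplied, 503 - 2P = P - 157, gives P* = 220 and Q* = 63.
The ceiling of 185 is below the equilibrium price 220, so it binds.
At P = 185: Qd = 503 - 2·185 = 133 and Qs = 185 - 157 = 28.
Quantity traded falls to 28. At Q = 28 the demand price is (503 - 28)/2 = 237.5 and the supply price is 157 + 28 = 185.
Deadweight loss = ½ · (237.5 - 185) · (63 - 28) = ½ · 52.5 · 35 = 918.75.

918.75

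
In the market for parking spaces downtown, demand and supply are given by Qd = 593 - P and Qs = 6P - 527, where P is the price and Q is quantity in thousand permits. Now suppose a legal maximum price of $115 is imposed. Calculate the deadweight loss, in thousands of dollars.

42525

Without the control the market clears where 593 - P = 6P - 527, i.e. P* = 160 and Q* = 433.
Because the ceiling (115) lies below the market-clearing price, it is binding.
At P = 115: Qd = 593 - 115 = 478 and Qs = 6·115 - 527 = 163.
Quantity traded falls to 163. At Q = 163 the demand price is 593 - 163 = 430 and the supply price is (527 + 163)/6 = 115.
Deadweight loss = ½ · (430 - 115) · (433 - 163) = ½ · 315 · 270 = 42525.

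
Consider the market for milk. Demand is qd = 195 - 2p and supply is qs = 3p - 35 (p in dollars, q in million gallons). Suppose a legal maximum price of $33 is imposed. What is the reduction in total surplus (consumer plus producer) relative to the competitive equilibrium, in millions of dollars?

633.75

In a free market, 195 - 2p = 3p - 35 gives the equilibrium p* = 46, q* = 103.
The ceiling of 33 is below the equilibrium price 46, so it binds.
At p = 33: qd = 195 - 2·33 = 129 and qs = 3·33 - 35 = 64.
Quantity traded falls to 64. At q = 64 the demand price is (195 - 64)/2 = 65.5 and the supply price is (35 + 64)/3 = 33.
Deadweight loss = ½ · (65.5 - 33) · (103 - 64) = ½ · 32.5 · 39 = 633.75.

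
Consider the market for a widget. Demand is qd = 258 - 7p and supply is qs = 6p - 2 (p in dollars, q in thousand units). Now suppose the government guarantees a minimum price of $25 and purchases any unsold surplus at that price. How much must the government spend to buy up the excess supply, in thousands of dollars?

1625

Equilibrium: 258 - 7p = 6p - 2, so 260 = 13p and p* = 20, q* = 118.
The floor of 25 is above the equilibrium price 20, so it binds.
At p = 25: qd = 258 - 7·25 = 83 and qs = 6·25 - 2 = 148.
Surplus = qs - qd = 65.
Government expenditure = surplus × support price = 65 × 25 = 1625.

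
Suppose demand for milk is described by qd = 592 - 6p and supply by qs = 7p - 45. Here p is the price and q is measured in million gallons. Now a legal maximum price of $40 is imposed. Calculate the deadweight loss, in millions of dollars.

Setting quantity demanded equal to quantity supplied, 592 - 6p = 7p - 45, gives p* = 49 and q* = 298.
Since 40 < 49, the ceiling is binding.
At p = 40: qd = 592 - 6·40 = 352 and qs = 7·40 - 45 = 235.
Quantity traded falls to 235. At q = 235 the demand price is (592 - 235)/6 = 59.5 and the supply price is (45 + 235)/7 = 40.
Deadweight loss = ½ · (59.5 - 40) · (298 - 235) = ½ · 19.5 · 63 = 614.25.

614.25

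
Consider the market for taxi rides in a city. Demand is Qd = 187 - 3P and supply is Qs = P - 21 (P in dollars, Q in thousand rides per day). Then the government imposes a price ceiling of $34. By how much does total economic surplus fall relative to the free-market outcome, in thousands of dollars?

216

In a free market, 187 - 3P = P - 21 gives the equilibrium P* = 52, Q* = 31.
Because the ceiling (34) lies below the market-clearing price, it is binding.
At P = 34: Qd = 187 - 3·34 = 85 and Qs = 34 - 21 = 13.
Quantity traded falls to 13. At Q = 13 the demand price is (187 - 13)/3 = 58 and the supply price is 21 + 13 = 34.
Deadweight loss = ½ · (58 - 34) · (31 - 13) = ½ · 24 · 18 = 216.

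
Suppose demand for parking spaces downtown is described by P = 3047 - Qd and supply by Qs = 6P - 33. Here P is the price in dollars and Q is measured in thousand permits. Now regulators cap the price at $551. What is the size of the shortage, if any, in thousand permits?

Rearranging demand gives Qd = 3047 - P. Equilibrium: 3047 - P = 6P - 33, so 3080 = 7P and P* = 440, Q* = 2607.
Since 551 is above P* = 440, the ceiling does not bind and the free-market outcome prevails.
Since the control does not bind, there is no shortage.

0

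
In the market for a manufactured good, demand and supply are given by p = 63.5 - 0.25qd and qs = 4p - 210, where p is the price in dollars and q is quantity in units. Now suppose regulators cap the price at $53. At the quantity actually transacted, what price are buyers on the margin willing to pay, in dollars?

63

Rearranging demand gives qd = 254 - 4p. In a free market, 254 - 4p = 4p - 210 gives the equilibrium p* = 58, q* = 22.
Because the ceiling (53) lies below the market-clearing price, it is binding.
At p = 53: qd = 254 - 4·53 = 42 and qs = 4·53 - 210 = 2.
Only 2 units reach the market. On the demand curve, the marginal buyer's willingness to pay at q = 2 is (254 - 2)/4 = 63.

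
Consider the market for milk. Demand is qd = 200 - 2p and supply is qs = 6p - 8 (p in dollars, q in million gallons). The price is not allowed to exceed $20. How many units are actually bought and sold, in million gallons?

112

Setting quantity demanded equal to quantity supplied, 200 - 2p = 6p - 8, gives p* = 26 and q* = 148.
The ceiling of 20 is below the equilibrium price 26, so it binds.
At p = 20: qd = 200 - 2·20 = 160 and qs = 6·20 - 8 = 112.
The quantity actually transacted is the short side, supply: 112.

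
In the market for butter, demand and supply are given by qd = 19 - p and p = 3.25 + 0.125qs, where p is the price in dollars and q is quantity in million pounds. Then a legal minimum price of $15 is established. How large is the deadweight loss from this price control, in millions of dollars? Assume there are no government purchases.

56.25

Rearranging supply gives qs = 8p - 26. In a free market, 19 - p = 8p - 26 gives the equilibrium p* = 5, q* = 14.
Since 15 > 5, the floor is binding.
At p = 15: qd = 19 - 15 = 4 and qs = 8·15 - 26 = 94.
Quantity traded falls to 4. At q = 4 the demand price is 19 - 4 = 15 and the supply price is (26 + 4)/8 = 3.75.
Deadweight loss = ½ · (15 - 3.75) · (14 - 4) = ½ · 11.25 · 10 = 56.25.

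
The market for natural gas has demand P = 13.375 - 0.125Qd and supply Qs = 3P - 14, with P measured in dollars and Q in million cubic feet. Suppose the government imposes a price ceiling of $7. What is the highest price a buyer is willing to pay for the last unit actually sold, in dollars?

Rearranging demand gives Qd = 107 - 8P. In a free market, 107 - 8P = 3P - 14 gives the equilibrium P* = 11, Q* = 19.
Since 7 < 11, the ceiling is binding.
At P = 7: Qd = 107 - 8·7 = 51 and Qs = 3·7 - 14 = 7.
Only 7 units reach the market. On the demand curve, the marginal buyer's willingness to pay at Q = 7 is (107 - 7)/8 = 12.5.

12.5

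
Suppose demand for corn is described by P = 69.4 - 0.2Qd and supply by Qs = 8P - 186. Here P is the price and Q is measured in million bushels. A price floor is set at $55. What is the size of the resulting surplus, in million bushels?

Rearranging demand gives Qd = 347 - 5P. Without the control the market clears where 347 - 5P = 8P - 186, i.e. P* = 41 and Q* = 142.
Because the floor (55) lies above the market-clearing price, it is binding.
At P = 55: Qd = 347 - 5·55 = 72 and Qs = 8·55 - 186 = 254.
Surplus = Qs - Qd = 254 - 72 = 182.

182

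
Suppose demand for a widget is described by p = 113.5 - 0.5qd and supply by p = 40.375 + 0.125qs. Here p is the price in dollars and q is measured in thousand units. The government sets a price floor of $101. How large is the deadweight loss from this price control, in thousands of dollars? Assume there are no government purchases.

Rearranging demand gives qd = 227 - 2p; rearranging supply gives qs = 8p - 323. In a free market, 227 - 2p = 8p - 323 gives the equilibrium p* = 55, q* = 117.
Because the floor (101) lies above the market-clearing price, it is binding.
At p = 101: qd = 227 - 2·101 = 25 and qs = 8·101 - 323 = 485.
Quantity traded falls to 25. At q = 25 the demand price is (227 - 25)/2 = 101 and the supply price is (323 + 25)/8 = 43.5.
Deadweight loss = ½ · (101 - 43.5) · (117 - 25) = ½ · 57.5 · 92 = 2645.

2645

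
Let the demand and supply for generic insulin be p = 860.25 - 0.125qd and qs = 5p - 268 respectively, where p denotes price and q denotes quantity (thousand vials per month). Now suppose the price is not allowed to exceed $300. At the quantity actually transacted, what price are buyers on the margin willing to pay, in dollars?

Rearranging demand gives qd = 6882 - 8p. Setting quantity demanded equal to quantity supplied, 6882 - 8p = 5p - 268, gives p* = 550 and q* = 2482.
The ceiling of 300 is below the equilibrium price 550, so it binds.
At p = 300: qd = 6882 - 8·300 = 4482 and qs = 5·300 - 268 = 1232.
Only 1232 units reach the market. On the demand curve, the marginal buyer's willingness to pay at q = 1232 is (6882 - 1232)/8 = 706.25.

706.25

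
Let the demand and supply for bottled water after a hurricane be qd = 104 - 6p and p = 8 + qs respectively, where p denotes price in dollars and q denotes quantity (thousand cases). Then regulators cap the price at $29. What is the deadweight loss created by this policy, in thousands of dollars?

0

Rearranging supply gives qs = p - 8. Equilibrium: 104 - 6p = p - 8, so 112 = 7p and p* = 16, q* = 8.
The ceiling of 29 is above the equilibrium price 16, so it is not binding; the market clears at p* = 16, q* = 8.
Since the control does not bind, no trades are prevented and deadweight loss is zero.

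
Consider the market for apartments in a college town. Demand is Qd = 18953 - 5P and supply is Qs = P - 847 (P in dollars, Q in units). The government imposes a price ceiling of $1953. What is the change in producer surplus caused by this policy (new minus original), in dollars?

-2396986.5

Without the control the market clears where 18953 - 5P = P - 847, i.e. P* = 3300 and Q* = 2453.
Since 1953 < 3300, the ceiling is binding.
At P = 1953: Qd = 18953 - 5·1953 = 9188 and Qs = 1953 - 847 = 1106.
Producer surplus without the control is ½ · (3300 - 847) · 2453 = 3008604.5.
With the ceiling, producers sell 1106 units at 1953, so PS = ½ · (1953 - 847) · 1106 = 611618.
Change in producer surplus = 611618 - 3008604.5 = -2396986.5.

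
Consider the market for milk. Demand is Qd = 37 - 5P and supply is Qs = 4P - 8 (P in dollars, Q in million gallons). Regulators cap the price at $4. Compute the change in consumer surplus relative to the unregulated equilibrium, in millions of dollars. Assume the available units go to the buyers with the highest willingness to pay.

Setting quantity demanded equal to quantity supplied, 37 - 5P = 4P - 8, gives P* = 5 and Q* = 12.
The ceiling of 4 is below the equilibrium price 5, so it binds.
At P = 4: Qd = 37 - 5·4 = 17 and Qs = 4·4 - 8 = 8.
Consumer surplus without the control is ½ · (7.4 - 5) · 12 = 14.4.
With the ceiling, 8 units are sold at 4 (assume they go to the highest-value buyers). The demand price at Q = 8 is 5.8, so CS = ½ · [(7.4 - 4) + (5.8 - 4)] · 8 = 20.8.
Change in consumer surplus = 20.8 - 14.4 = 6.4.

6.4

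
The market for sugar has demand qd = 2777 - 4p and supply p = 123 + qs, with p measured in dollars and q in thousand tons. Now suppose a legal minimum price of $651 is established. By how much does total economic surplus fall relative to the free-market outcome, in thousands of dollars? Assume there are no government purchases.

50410

Rearranging supply gives qs = p - 123. Equilibrium: 2777 - 4p = p - 123, so 2900 = 5p and p* = 580, q* = 457.
Since 651 > 580, the floor is binding.
At p = 651: qd = 2777 - 4·651 = 173 and qs = 651 - 123 = 528.
Quantity traded falls to 173. At q = 173 the demand price is (2777 - 173)/4 = 651 and the supply price is 123 + 173 = 296.
Deadweight loss = ½ · (651 - 296) · (457 - 173) = ½ · 355 · 284 = 50410.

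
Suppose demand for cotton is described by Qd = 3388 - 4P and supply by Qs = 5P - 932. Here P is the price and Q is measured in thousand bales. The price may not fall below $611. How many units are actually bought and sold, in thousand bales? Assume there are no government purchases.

944

Setting quantity demanded equal to quantity supplied, 3388 - 4P = 5P - 932, gives P* = 480 and Q* = 1468.
The floor of 611 is above the equilibrium price 480, so it binds.
At P = 611: Qd = 3388 - 4·611 = 944 and Qs = 5·611 - 932 = 2123.
The quantity actually transacted is the short side, demand: 944.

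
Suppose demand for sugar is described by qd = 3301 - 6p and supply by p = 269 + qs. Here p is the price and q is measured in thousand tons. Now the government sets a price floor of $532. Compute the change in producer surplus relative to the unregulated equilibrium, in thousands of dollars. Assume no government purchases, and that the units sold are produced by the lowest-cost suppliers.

Rearranging supply gives qs = p - 269. Equilibrium: 3301 - 6p = p - 269, so 3570 = 7p and p* = 510, q* = 241.
The floor of 532 is above the equilibrium price 510, so it binds.
At p = 532: qd = 3301 - 6·532 = 109 and qs = 532 - 269 = 263.
Producer surplus without the control is ½ · (510 - 269) · 241 = 29040.5.
With the floor, 109 units are sold at 532. The supply price at q = 109 is 378, so PS = ½ · [(532 - 269) + (532 - 378)] · 109 = 22726.5.
Change in producer surplus = 22726.5 - 29040.5 = -6314.

-6314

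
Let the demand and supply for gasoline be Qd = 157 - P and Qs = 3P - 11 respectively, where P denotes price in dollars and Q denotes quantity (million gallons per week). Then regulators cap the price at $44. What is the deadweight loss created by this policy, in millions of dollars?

0

Without the control the market clears where 157 - P = 3P - 11, i.e. P* = 42 and Q* = 115.
The ceiling of 44 is above the equilibrium price 42, so it is not binding; the market clears at P* = 42, Q* = 115.
Since the control does not bind, no trades are prevented and deadweight loss is zero.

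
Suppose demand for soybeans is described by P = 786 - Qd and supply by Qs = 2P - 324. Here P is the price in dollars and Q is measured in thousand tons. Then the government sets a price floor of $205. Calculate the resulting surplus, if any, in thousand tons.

Rearranging demand gives Qd = 786 - P. Setting quantity demanded equal to quantity supplied, 786 - P = 2P - 324, gives P* = 370 and Q* = 416.
The floor of 205 is below the equilibrium price 370, so it is not binding; the market clears at P* = 370, Q* = 416.
Since the control does not bind, there is no surplus.

0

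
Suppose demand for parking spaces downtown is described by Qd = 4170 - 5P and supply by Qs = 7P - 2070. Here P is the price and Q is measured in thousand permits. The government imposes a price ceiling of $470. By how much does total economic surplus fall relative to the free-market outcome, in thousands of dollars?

21000

Setting quantity demanded equal to quantity supplied, 4170 - 5P = 7P - 2070, gives P* = 520 and Q* = 1570.
Because the ceiling (470) lies below the market-clearing price, it is binding.
At P = 470: Qd = 4170 - 5·470 = 1820 and Qs = 7·470 - 2070 = 1220.
Quantity traded falls to 1220. At Q = 1220 the demand price is (4170 - 1220)/5 = 590 and the supply price is (2070 + 1220)/7 = 470.
Deadweight loss = ½ · (590 - 470) · (1570 - 1220) = ½ · 120 · 350 = 21000.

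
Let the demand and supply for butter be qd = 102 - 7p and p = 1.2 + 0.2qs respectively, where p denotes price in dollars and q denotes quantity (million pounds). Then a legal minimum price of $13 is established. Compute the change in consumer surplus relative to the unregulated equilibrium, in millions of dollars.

Rearranging supply gives qs = 5p - 6. Without the control the market clears where 102 - 7p = 5p - 6, i.e. p* = 9 and q* = 39.
The floor of 13 is above the equilibrium price 9, so it binds.
At p = 13: qd = 102 - 7·13 = 11 and qs = 5·13 - 6 = 59.
Consumer surplus without the control is ½ · (102/7 - 9) · 39 = 1521/14.
With the floor, consumers buy 11 units at 13, so CS = ½ · (102/7 - 13) · 11 = 121/14.
Change in consumer surplus = 121/14 - 1521/14 = -100.

-100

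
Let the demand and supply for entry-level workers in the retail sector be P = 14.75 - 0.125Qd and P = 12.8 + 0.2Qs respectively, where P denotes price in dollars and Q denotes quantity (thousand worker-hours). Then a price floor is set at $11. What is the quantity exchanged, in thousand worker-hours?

6

Rearranging demand gives Qd = 118 - 8P; rearranging supply gives Qs = 5P - 64. Equilibrium: 118 - 8P = 5P - 64, so 182 = 13P and P* = 14, Q* = 6.
The floor of 11 is below the equilibrium price 14, so it is not binding; the market clears at P* = 14, Q* = 6.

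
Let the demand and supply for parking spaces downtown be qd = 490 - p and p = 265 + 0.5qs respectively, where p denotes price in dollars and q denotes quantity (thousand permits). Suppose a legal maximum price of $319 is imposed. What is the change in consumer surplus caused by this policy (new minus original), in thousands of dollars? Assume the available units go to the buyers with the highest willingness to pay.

Rearranging supply gives qs = 2p - 530. In a free market, 490 - p = 2p - 530 gives the equilibrium p* = 340, q* = 150.
The ceiling of 319 is below the equilibrium price 340, so it binds.
At p = 319: qd = 490 - 319 = 171 and qs = 2·319 - 530 = 108.
Consumer surplus without the control is ½ · (490 - 340) · 150 = 11250.
With the ceiling, 108 units are sold at 319 (assume they go to the highest-value buyers). The demand price at q = 108 is 382, so CS = ½ · [(490 - 319) + (382 - 319)] · 108 = 12636.
Change in consumer surplus = 12636 - 11250 = 1386.

1386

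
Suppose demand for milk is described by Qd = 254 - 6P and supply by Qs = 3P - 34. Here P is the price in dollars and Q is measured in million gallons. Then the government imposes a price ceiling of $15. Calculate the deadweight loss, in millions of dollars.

650.25

Equilibrium: 254 - 6P = 3P - 34, so 288 = 9P and P* = 32, Q* = 62.
Because the ceiling (15) lies below the market-clearing price, it is binding.
At P = 15: Qd = 254 - 6·15 = 164 and Qs = 3·15 - 34 = 11.
Quantity traded falls to 11. At Q = 11 the demand price is (254 - 11)/6 = 40.5 and the supply price is (34 + 11)/3 = 15.
Deadweight loss = ½ · (40.5 - 15) · (62 - 11) = ½ · 25.5 · 51 = 650.25.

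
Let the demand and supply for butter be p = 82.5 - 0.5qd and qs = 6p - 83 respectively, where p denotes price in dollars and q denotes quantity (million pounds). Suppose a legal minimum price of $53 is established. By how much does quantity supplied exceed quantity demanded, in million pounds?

Rearranging demand gives qd = 165 - 2p. Equilibrium: 165 - 2p = 6p - 83, so 248 = 8p and p* = 31, q* = 103.
Since 53 > 31, the floor is binding.
At p = 53: qd = 165 - 2·53 = 59 and qs = 6·53 - 83 = 235.
Surplus = qs - qd = 235 - 59 = 176.

176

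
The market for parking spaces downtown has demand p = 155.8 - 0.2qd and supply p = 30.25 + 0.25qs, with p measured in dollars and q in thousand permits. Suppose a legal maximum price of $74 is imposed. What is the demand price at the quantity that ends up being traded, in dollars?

Rearranging demand gives qd = 779 - 5p; rearranging supply gives qs = 4p - 121. In a free market, 779 - 5p = 4p - 121 gives the equilibrium p* = 100, q* = 279.
Because the ceiling (74) lies below the market-clearing price, it is binding.
At p = 74: qd = 779 - 5·74 = 409 and qs = 4·74 - 121 = 175.
Only 175 units reach the market. On the demand curve, the marginal buyer's willingness to pay at q = 175 is (779 - 175)/5 = 120.8.

120.8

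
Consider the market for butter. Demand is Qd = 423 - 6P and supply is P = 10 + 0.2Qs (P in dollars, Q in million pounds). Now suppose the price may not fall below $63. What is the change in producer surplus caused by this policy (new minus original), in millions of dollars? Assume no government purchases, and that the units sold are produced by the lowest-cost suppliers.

-540

Rearranging supply gives Qs = 5P - 50. In a free market, 423 - 6P = 5P - 50 gives the equilibrium P* = 43, Q* = 165.
Since 63 > 43, the floor is binding.
At P = 63: Qd = 423 - 6·63 = 45 and Qs = 5·63 - 50 = 265.
Producer surplus without the control is ½ · (43 - 10) · 165 = 2722.5.
With the floor, 45 units are sold at 63. The supply price at Q = 45 is 19, so PS = ½ · [(63 - 10) + (63 - 19)] · 45 = 2182.5.
Change in producer surplus = 2182.5 - 2722.5 = -540.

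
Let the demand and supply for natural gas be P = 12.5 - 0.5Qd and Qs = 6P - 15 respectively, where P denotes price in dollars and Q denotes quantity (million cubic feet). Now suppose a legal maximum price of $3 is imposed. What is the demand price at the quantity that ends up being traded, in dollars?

11

Rearranging demand gives Qd = 25 - 2P. Equilibrium: 25 - 2P = 6P - 15, so 40 = 8P and P* = 5, Q* = 15.
Because the ceiling (3) lies below the market-clearing price, it is binding.
At P = 3: Qd = 25 - 2·3 = 19 and Qs = 6·3 - 15 = 3.
Only 3 units reach the market. On the demand curve, the marginal buyer's willingness to pay at Q = 3 is (25 - 3)/2 = 11.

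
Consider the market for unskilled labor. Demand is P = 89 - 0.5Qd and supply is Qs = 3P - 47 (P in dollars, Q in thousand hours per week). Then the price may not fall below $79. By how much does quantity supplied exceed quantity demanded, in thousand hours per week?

Rearranging demand gives Qd = 178 - 2P. Equilibrium: 178 - 2P = 3P - 47, so 225 = 5P and P* = 45, Q* = 88.
The floor of 79 is above the equilibrium price 45, so it binds.
At P = 79: Qd = 178 - 2·79 = 20 and Qs = 3·79 - 47 = 190.
Surplus = Qs - Qd = 190 - 20 = 170.

170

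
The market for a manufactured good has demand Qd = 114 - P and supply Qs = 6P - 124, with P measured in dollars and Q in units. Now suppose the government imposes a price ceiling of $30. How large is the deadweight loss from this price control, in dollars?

In a free market, 114 - P = 6P - 124 gives the equilibrium P* = 34, Q* = 80.
Because the ceiling (30) lies below the market-clearing price, it is binding.
At P = 30: Qd = 114 - 30 = 84 and Qs = 6·30 - 124 = 56.
Quantity traded falls to 56. At Q = 56 the demand price is 114 - 56 = 58 and the supply price is (124 + 56)/6 = 30.
Deadweight loss = ½ · (58 - 30) · (80 - 56) = ½ · 28 · 24 = 336.

336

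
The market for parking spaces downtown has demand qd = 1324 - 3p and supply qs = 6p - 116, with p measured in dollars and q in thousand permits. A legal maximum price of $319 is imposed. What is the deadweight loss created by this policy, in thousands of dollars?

In a free market, 1324 - 3p = 6p - 116 gives the equilibrium p* = 160, q* = 844.
Since 319 is above p* = 160, the ceiling does not bind and the free-market outcome prevails.
Since the control does not bind, no trades are prevented and deadweight loss is zero.

0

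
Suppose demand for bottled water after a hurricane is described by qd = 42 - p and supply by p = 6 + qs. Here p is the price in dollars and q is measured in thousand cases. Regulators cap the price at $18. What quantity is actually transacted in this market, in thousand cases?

12

Rearranging supply gives qs = p - 6. Setting quantity demanded equal to quantity supplied, 42 - p = p - 6, gives p* = 24 and q* = 18.
Because the ceiling (18) lies below the market-clearing price, it is binding.
At p = 18: qd = 42 - 18 = 24 and qs = 18 - 6 = 12.
The quantity actually transacted is the short side, supply: 12.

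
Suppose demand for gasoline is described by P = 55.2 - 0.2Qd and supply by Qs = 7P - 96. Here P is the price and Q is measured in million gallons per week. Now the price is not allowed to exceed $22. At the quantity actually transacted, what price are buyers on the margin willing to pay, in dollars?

Rearranging demand gives Qd = 276 - 5P. Setting quantity demanded equal to quantity supplied, 276 - 5P = 7P - 96, gives P* = 31 and Q* = 121.
The ceiling of 22 is below the equilibrium price 31, so it binds.
At P = 22: Qd = 276 - 5·22 = 166 and Qs = 7·22 - 96 = 58.
Only 58 units reach the market. On the demand curve, the marginal buyer's willingness to pay at Q = 58 is (276 - 58)/5 = 43.6.

43.6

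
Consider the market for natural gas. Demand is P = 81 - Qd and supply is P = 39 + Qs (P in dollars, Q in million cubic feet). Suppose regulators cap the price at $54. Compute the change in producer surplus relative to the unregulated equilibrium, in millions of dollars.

Rearranging demand gives Qd = 81 - P; rearranging supply gives Qs = P - 39. Without the control the market clears where 81 - P = P - 39, i.e. P* = 60 and Q* = 21.
Since 54 < 60, the ceiling is binding.
At P = 54: Qd = 81 - 54 = 27 and Qs = 54 - 39 = 15.
Producer surplus without the control is ½ · (60 - 39) · 21 = 220.5.
With the ceiling, producers sell 15 units at 54, so PS = ½ · (54 - 39) · 15 = 112.5.
Change in producer surplus = 112.5 - 220.5 = -108.

-108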